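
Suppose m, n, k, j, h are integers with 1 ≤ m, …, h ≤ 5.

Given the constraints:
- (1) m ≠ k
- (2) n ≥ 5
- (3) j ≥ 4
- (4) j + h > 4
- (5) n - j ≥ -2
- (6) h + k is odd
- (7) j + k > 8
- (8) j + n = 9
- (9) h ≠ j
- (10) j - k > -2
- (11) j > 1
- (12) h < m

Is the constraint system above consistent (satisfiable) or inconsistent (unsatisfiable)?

The assignment m = 3, n = 5, k = 5, j = 4, h = 2 works:
  constraint 4 holds since j + h = 6.
  constraint 5 holds since n - j = 1.
The rest check out directly.

Satisfiable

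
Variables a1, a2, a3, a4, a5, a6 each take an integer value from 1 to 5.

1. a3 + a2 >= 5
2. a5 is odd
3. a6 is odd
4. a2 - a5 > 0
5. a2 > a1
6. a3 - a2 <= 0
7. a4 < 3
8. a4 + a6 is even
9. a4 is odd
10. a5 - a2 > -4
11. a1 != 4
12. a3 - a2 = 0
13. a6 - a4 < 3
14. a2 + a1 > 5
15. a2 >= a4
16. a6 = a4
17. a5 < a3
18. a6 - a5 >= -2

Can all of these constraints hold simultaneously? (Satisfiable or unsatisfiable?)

Satisfiable

Take a1 = 3, a2 = 4, a3 = 4, a4 = 1, a5 = 1, a6 = 1. Then constraint 1: a3 + a2 = 8; constraint 4: a2 - a5 = 3, and every other listed constraint is also met.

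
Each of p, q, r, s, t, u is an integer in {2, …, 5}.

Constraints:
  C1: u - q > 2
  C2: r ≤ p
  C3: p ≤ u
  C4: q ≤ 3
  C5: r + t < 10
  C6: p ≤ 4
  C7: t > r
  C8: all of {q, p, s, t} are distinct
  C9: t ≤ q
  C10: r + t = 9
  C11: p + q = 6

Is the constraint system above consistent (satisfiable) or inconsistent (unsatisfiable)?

From constraints 2 and 6: r ≤ p ≤ 4. From constraints 4 and 9: t ≤ q ≤ 3. Hence r + t ≤ 7. But constraint 10 requires r + t = 9, and 9 > 7. Contradiction.

Unsatisfiable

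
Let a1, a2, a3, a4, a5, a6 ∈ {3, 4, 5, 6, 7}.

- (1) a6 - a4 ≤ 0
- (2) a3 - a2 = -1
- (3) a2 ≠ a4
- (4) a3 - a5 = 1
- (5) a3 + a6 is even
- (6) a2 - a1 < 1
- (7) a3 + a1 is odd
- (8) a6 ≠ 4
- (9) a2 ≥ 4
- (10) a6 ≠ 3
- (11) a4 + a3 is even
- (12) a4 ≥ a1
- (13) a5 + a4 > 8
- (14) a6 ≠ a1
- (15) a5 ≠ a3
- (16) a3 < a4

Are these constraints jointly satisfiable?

Satisfiable

The assignment a1 = 6, a2 = 6, a3 = 5, a4 = 7, a5 = 4, a6 = 5 works:
  constraint 1 holds since a6 - a4 = -2.
  constraint 2 holds since a3 - a2 = -1.
  constraint 4 holds since a3 - a5 = 1.
The rest check out directly.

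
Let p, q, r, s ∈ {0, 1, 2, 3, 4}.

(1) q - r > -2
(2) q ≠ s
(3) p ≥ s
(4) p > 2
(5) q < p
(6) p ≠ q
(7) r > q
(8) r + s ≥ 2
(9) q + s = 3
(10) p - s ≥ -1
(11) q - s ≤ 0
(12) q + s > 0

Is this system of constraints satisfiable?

One satisfying assignment is p = 4, q = 0, r = 1, s = 3.
For the less obvious constraints — constraint 1: q - r = -1; constraint 8: r + s = 4 — and the others hold by inspection.

Satisfiable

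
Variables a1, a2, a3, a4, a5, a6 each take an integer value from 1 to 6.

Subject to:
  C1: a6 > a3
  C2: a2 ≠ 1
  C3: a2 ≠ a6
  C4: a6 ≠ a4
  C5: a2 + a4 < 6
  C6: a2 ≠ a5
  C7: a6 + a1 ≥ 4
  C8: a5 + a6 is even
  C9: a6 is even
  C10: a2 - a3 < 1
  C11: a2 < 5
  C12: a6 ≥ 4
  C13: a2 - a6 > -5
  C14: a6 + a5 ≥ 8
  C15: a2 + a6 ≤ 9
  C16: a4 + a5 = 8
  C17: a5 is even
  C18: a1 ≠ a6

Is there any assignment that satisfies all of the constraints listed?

Satisfiable

Setting (a1, a2, a3, a4, a5, a6) = (1, 2, 2, 2, 6, 4) satisfies everything: constraint 5: a2 + a4 = 4; constraint 7: a6 + a1 = 5; constraint 10: a2 - a3 = 0, and the others follow.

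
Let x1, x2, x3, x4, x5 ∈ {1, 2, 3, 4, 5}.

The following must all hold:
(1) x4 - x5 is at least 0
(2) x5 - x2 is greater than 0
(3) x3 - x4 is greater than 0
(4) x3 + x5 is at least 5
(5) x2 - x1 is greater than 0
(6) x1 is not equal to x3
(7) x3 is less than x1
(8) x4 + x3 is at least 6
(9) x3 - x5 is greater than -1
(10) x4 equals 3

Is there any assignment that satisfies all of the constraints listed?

Unsatisfiable

Constraints 1, 2, 3, 5, and 7 give x2 < x5, x5 ≤ x4, x4 < x3, x3 < x1, x1 < x2. Chaining: x2 < x5 ≤ x4 < x3 < x1 < x2, which forces x2 < x2 — impossible.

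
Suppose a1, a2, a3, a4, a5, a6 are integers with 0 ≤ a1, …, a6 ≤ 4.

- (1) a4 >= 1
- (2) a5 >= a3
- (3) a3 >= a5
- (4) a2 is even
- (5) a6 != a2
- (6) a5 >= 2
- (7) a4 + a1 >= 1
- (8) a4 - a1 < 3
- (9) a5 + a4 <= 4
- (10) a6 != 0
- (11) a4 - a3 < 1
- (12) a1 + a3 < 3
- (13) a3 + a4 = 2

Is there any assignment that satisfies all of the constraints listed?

From constraints 3 and 6: a3 ≥ a5 ≥ 2. From constraint 1: a4 ≥ 1. Hence a3 + a4 ≥ 3. But constraint 13 requires a3 + a4 = 2, and 2 < 3. Contradiction.

Unsatisfiable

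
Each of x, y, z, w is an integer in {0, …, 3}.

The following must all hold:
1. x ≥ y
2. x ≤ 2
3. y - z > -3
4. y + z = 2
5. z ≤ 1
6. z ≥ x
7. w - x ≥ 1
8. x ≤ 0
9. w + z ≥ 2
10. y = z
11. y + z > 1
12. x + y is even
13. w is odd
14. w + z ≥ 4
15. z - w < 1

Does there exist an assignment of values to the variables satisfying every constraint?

Unsatisfiable

From constraints 1 and 8: y ≤ x ≤ 0. From constraint 5: z ≤ 1. Hence y + z ≤ 1. But constraint 4 requires y + z = 2, and 2 > 1. Contradiction.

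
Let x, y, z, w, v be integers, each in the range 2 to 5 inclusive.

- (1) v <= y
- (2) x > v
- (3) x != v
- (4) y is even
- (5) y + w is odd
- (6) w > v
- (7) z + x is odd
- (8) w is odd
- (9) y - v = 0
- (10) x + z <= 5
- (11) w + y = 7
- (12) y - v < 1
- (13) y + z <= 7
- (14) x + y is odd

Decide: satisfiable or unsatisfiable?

Take x = 3, y = 2, z = 2, w = 5, v = 2. Then constraint 9: y - v = 0; constraint 10: x + z = 5, and every other listed constraint is also met.

Satisfiable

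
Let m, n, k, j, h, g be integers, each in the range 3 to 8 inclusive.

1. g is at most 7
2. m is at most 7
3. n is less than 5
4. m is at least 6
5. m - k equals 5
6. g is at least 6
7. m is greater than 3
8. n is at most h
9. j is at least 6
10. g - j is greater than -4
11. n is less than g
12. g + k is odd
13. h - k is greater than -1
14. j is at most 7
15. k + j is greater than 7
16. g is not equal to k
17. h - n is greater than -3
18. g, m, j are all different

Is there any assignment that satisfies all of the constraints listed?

Constraints 1, 2, 4, 6, 9, and 14 confine each of g, m, j to the 2 values {6, 7}.
Constraint 18 requires all 3 of them to be distinct, but only 2 values are available — impossible by the pigeonhole principle.

Unsatisfiable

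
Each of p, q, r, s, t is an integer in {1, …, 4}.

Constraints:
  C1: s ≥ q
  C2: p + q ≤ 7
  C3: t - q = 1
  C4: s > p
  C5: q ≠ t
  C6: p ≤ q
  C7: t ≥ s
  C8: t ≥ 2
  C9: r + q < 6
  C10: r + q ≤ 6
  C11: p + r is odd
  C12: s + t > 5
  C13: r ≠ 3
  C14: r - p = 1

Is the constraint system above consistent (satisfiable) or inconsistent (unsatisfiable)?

Setting (p, q, r, s, t) = (1, 3, 2, 3, 4) satisfies everything: constraint 2: p + q = 4; constraint 3: t - q = 1, and the others follow.

Satisfiable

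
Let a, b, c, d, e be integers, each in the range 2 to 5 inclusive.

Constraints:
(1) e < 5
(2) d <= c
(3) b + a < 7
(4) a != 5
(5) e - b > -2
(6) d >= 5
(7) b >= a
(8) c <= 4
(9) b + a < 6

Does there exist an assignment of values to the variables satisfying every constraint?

From constraints 2 and 6: c ≥ d and d ≥ 5, so c ≥ 5. From constraint 8: c ≤ 4. But 4 < 5, so no value of c works.

Unsatisfiable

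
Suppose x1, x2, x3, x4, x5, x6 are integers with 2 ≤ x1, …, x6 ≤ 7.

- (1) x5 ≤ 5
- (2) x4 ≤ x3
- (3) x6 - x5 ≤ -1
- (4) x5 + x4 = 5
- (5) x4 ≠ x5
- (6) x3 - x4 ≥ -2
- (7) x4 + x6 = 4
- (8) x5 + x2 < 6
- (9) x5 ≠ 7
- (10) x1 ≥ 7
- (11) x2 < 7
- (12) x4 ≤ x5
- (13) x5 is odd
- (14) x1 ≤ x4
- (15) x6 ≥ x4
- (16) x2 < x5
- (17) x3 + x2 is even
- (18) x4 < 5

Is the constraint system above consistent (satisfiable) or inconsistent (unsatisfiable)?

From constraints 10 and 14: x4 ≥ x1 and x1 ≥ 7, so x4 ≥ 7. From constraints 1 and 12: x4 ≤ x5 and x5 ≤ 5, so x4 ≤ 5. But 5 < 7, so no value of x4 works.

Unsatisfiable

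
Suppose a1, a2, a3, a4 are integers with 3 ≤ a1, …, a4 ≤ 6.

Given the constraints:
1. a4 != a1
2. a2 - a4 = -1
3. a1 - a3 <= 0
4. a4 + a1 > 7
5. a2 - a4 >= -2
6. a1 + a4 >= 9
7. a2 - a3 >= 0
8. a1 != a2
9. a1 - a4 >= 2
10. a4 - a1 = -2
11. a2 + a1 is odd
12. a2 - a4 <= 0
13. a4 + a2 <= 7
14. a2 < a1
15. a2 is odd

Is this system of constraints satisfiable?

Constraints 3, 7, 9, and 12 give a3 − a1 ≥ 0, a1 − a4 ≥ 2, a4 − a2 ≥ 0, a2 − a3 ≥ 0.
Adding all 4 inequalities: the left sides telescope to 0, and the right sides sum to 0 + 2 + 0 + 0 = 2. So 0 ≥ 2, which is false.

Unsatisfiable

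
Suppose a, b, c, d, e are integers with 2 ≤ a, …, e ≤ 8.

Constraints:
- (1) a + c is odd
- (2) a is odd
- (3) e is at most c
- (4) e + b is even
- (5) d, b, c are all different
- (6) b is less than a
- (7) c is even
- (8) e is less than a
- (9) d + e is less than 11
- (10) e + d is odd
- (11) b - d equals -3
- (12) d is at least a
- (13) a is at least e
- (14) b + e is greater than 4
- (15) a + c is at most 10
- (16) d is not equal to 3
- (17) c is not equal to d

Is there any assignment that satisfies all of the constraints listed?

Satisfiable

Take a = 5, b = 4, c = 2, d = 7, e = 2. Then constraint 9: d + e = 9; constraint 11: b - d = -3; constraint 14: b + e = 6, and every other listed constraint is also met.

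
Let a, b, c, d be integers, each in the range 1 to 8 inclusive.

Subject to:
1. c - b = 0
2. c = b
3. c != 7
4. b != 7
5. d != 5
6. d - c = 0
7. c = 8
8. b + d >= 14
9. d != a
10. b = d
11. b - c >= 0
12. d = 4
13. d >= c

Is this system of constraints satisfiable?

Constraint 7 fixes c = 8 and constraint 12 fixes d = 4. Constraints 2 and 10 give c = b = d, so c = d. But 8 ≠ 4 — contradiction.

Unsatisfiable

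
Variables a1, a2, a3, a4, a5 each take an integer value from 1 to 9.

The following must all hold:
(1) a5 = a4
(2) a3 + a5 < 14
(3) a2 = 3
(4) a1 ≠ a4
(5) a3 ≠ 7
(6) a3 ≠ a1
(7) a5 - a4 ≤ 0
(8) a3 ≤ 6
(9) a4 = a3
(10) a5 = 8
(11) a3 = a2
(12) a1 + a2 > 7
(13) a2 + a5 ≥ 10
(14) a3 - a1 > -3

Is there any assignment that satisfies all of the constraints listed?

Constraint 10 fixes a5 = 8 and constraint 3 fixes a2 = 3. Constraints 1, 9, and 11 give a5 = a4 = a3 = a2, so a5 = a2. But 8 ≠ 3 — contradiction.

Unsatisfiable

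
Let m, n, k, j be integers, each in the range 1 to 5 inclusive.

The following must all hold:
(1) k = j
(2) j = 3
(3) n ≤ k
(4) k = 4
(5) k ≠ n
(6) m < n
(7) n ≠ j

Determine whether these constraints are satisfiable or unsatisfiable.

Unsatisfiable

Constraint 4 fixes k = 4 and constraint 2 fixes j = 3, but constraint 1 requires k = j. Since 4 ≠ 3, contradiction.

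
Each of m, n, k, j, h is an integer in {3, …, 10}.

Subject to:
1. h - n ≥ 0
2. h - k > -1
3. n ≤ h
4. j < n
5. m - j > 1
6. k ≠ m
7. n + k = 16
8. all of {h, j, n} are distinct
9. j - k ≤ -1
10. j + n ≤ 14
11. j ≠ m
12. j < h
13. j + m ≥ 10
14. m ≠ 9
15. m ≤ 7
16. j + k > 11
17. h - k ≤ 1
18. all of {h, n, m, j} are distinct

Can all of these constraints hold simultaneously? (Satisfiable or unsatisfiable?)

Try m = 7, n = 8, k = 8, j = 5, h = 9.
Check constraint 1: h - n = 1; constraint 2: h - k = 1; constraint 5: m - j = 2. The remaining constraints are straightforward to verify.

Satisfiable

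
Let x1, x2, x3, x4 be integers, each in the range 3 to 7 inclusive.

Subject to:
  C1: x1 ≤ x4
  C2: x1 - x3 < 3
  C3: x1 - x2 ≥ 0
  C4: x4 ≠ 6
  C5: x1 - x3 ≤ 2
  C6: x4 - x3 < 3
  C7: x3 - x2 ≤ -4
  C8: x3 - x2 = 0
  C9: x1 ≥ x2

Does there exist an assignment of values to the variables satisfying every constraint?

Constraints 3, 5, and 7 give x3 − x1 ≥ -2, x1 − x2 ≥ 0, x2 − x3 ≥ 4.
Adding all 3 inequalities: the left sides telescope to 0, and the right sides sum to (-2) + 0 + 4 = 2. So 0 ≥ 2, which is false.

Unsatisfiable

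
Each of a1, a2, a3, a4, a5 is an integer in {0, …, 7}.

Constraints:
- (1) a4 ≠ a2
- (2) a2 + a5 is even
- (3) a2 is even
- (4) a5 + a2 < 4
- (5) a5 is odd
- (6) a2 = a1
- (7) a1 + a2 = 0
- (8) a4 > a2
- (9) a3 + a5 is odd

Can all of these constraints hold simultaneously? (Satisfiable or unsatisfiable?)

Constraint 3 makes a2 even and constraint 5 makes a5 odd, so a2 + a5 must be odd. Constraint 2 says a2 + a5 is even — contradiction.

Unsatisfiable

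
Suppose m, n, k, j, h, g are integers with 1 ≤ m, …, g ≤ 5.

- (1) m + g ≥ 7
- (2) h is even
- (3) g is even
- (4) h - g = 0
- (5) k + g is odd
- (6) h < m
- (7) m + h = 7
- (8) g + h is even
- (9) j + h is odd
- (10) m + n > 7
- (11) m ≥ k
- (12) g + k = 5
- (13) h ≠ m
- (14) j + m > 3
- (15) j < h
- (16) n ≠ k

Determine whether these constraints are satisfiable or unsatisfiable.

The assignment m = 5, n = 5, k = 3, j = 1, h = 2, g = 2 works:
  constraint 1 holds since m + g = 7.
  constraint 4 holds since h - g = 0.
  constraint 7 holds since m + h = 7.
The rest check out directly.

Satisfiable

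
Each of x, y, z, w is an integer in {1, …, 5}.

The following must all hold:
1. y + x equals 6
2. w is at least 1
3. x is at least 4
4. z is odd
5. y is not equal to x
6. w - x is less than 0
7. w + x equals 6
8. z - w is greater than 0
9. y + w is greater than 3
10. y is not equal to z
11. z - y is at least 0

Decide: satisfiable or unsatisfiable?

Satisfiable

Setting (x, y, z, w) = (4, 2, 3, 2) satisfies everything: constraint 1: y + x = 6; constraint 6: w - x = -2; constraint 7: w + x = 6, and the others follow.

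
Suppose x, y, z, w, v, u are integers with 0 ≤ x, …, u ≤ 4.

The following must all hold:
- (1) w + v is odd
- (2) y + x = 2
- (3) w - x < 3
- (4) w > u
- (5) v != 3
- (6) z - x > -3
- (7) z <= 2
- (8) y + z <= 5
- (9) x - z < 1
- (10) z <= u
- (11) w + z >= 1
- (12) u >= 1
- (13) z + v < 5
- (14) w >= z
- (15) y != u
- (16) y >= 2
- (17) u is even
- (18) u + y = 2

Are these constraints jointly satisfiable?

From constraint 12: u ≥ 1. From constraint 16: y ≥ 2. Hence u + y ≥ 3. But constraint 18 requires u + y = 2, and 2 < 3. Contradiction.

Unsatisfiable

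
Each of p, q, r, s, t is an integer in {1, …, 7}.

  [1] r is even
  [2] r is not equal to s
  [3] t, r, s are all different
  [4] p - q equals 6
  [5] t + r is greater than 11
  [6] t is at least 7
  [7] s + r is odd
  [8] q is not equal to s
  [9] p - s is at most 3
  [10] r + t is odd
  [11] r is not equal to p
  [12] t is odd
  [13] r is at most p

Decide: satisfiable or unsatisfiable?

Satisfiable

One satisfying assignment is p = 7, q = 1, r = 6, s = 5, t = 7.
For the less obvious constraints — constraint 4: p - q = 6; constraint 5: t + r = 13; constraint 9: p - s = 2 — and the others hold by inspection.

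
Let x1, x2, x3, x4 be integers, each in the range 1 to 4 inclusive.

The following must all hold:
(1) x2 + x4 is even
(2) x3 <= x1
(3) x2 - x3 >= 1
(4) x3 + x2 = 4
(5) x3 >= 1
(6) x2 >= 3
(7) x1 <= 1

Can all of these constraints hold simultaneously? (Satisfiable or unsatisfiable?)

Satisfiable

Setting (x1, x2, x3, x4) = (1, 3, 1, 1) satisfies everything: constraint 1: x2 + x4 = 4 is even; constraint 3: x2 - x3 = 2; constraint 4: x3 + x2 = 4, and the others follow.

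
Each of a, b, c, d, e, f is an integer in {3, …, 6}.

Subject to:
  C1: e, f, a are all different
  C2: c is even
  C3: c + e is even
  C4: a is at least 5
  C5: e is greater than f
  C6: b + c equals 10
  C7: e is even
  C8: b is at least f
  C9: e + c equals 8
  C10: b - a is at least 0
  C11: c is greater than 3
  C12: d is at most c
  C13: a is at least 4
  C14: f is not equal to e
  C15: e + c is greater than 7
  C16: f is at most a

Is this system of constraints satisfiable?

One satisfying assignment is a = 6, b = 6, c = 4, d = 3, e = 4, f = 3.
For the less obvious constraints — constraint 6: b + c = 10; constraint 9: e + c = 8 — and the others hold by inspection.

Satisfiable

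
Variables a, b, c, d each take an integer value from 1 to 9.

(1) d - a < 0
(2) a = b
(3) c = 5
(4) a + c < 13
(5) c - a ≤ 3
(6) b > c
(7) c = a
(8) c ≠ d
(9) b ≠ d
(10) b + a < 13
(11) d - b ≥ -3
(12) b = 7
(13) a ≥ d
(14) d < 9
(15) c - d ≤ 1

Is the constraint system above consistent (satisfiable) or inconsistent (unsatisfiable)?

Constraint 3 fixes c = 5 and constraint 12 fixes b = 7. Constraints 2 and 7 give c = a = b, so c = b. But 5 ≠ 7 — contradiction.

Unsatisfiable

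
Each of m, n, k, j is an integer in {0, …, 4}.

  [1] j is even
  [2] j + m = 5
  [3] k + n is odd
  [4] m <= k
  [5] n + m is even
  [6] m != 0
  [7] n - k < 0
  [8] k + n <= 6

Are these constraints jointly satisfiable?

One satisfying assignment is m = 1, n = 1, k = 2, j = 4.
For the less obvious constraints — constraint 2: j + m = 5; constraint 7: n - k = -1; constraint 8: k + n = 3 — and the others hold by inspection.

Satisfiable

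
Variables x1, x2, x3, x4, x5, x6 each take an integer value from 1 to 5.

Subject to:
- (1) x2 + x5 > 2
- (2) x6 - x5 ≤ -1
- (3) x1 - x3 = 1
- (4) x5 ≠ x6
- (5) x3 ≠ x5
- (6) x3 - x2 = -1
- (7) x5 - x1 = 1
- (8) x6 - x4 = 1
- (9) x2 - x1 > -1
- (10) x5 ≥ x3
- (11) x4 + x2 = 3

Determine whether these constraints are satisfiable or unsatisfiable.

Satisfiable

Take x1 = 2, x2 = 2, x3 = 1, x4 = 1, x5 = 3, x6 = 2. Then constraint 1: x2 + x5 = 5; constraint 2: x6 - x5 = -1, and every other listed constraint is also met.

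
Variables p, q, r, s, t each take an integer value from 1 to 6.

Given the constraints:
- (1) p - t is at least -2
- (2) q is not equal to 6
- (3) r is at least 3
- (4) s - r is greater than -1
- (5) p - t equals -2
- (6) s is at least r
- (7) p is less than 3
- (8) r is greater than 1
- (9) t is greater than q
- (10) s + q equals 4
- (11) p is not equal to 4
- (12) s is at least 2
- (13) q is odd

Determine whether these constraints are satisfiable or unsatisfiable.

Try p = 2, q = 1, r = 3, s = 3, t = 4.
Check constraint 1: p - t = -2; constraint 4: s - r = 0. The remaining constraints are straightforward to verify.

Satisfiable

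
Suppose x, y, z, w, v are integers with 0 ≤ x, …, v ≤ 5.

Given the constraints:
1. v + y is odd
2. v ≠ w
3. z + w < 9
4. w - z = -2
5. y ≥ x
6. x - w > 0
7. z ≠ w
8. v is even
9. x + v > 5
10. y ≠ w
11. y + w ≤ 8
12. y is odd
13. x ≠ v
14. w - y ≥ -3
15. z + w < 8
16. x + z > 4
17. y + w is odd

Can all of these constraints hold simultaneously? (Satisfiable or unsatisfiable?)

One satisfying assignment is x = 3, y = 5, z = 4, w = 2, v = 4.
For the less obvious constraints — constraint 3: z + w = 6; constraint 4: w - z = -2 — and the others hold by inspection.

Satisfiable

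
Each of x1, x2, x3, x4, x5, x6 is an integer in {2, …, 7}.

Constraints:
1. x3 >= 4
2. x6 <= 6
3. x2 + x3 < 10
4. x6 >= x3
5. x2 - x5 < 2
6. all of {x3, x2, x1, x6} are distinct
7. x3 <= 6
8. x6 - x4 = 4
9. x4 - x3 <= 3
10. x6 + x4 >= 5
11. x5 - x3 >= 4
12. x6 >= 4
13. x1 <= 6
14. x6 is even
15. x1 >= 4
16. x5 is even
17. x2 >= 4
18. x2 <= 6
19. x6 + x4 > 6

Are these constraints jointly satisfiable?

Constraints 1, 2, 7, 12, 13, 15, 17, and 18 confine each of x3, x2, x1, x6 to the 3 values {4, …, 6}.
Constraint 6 requires all 4 of them to be distinct, but only 3 values are available — impossible by the pigeonhole principle.

Unsatisfiable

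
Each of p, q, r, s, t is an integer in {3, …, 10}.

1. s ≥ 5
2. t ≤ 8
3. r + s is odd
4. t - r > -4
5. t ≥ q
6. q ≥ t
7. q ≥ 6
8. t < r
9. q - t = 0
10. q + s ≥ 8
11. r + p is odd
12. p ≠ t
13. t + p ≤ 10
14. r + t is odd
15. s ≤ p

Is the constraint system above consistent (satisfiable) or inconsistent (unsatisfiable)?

From constraints 5 and 7: t ≥ q ≥ 6. From constraints 1 and 15: p ≥ s ≥ 5. Hence t + p ≥ 11. But constraint 13 requires t + p ≤ 10, and 10 < 11. Contradiction.

Unsatisfiable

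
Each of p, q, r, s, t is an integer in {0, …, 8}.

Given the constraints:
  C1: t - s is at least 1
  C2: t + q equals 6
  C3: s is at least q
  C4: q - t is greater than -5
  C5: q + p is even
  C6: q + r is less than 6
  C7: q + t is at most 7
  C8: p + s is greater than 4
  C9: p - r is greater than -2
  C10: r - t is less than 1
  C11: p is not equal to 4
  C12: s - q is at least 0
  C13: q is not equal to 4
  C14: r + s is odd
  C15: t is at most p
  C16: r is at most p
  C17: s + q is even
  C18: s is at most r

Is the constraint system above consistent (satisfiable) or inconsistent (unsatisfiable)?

Satisfiable

Setting (p, q, r, s, t) = (5, 1, 4, 1, 5) satisfies everything: constraint 1: t - s = 4; constraint 2: t + q = 6; constraint 4: q - t = -4, and the others follow.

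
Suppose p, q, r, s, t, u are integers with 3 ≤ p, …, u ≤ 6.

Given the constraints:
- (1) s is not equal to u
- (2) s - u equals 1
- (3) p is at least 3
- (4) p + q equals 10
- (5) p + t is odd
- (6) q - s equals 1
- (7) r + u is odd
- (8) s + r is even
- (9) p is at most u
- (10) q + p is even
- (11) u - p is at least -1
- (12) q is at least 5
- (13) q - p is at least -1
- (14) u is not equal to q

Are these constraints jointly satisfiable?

The assignment p = 4, q = 6, r = 5, s = 5, t = 5, u = 4 works:
  constraint 2 holds since s - u = 1.
  constraint 4 holds since p + q = 10.
The rest check out directly.

Satisfiable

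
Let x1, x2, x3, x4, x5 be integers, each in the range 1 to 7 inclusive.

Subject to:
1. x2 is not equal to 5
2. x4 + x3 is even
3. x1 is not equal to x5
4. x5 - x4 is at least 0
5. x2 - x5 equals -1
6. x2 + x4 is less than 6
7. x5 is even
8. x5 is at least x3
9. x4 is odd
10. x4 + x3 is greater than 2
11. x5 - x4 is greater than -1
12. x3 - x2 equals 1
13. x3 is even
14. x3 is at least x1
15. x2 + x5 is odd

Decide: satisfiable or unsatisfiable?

Unsatisfiable

Constraint 9 makes x4 odd and constraint 13 makes x3 even, so x4 + x3 must be odd. Constraint 2 says x4 + x3 is even — contradiction.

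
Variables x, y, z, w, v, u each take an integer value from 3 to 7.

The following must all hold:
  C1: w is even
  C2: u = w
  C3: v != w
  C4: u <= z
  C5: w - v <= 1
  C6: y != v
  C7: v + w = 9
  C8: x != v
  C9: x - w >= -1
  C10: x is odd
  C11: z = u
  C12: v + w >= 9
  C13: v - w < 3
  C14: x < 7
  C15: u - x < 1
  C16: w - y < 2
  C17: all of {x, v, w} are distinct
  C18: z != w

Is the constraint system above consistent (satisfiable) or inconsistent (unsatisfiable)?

From constraints 2 and 11, z = u = w, so z = w. But constraint 18 says z ≠ w. Contradiction.

Unsatisfiable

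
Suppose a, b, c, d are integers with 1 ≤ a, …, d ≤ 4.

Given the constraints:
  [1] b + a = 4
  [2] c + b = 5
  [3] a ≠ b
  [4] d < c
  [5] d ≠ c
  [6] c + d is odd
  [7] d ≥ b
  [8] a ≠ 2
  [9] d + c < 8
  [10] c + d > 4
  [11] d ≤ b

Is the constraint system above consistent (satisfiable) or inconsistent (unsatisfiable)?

Satisfiable

One satisfying assignment is a = 3, b = 1, c = 4, d = 1.
For the less obvious constraints — constraint 1: b + a = 4; constraint 2: c + b = 5 — and the others hold by inspection.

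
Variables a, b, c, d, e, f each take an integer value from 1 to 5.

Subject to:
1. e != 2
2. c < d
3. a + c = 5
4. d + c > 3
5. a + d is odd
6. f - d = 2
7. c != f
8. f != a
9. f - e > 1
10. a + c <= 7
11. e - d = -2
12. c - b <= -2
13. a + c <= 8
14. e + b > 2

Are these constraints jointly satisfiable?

The assignment a = 4, b = 4, c = 1, d = 3, e = 1, f = 5 works:
  constraint 3 holds since a + c = 5.
  constraint 4 holds since d + c = 4.
  constraint 6 holds since f - d = 2.
The rest check out directly.

Satisfiable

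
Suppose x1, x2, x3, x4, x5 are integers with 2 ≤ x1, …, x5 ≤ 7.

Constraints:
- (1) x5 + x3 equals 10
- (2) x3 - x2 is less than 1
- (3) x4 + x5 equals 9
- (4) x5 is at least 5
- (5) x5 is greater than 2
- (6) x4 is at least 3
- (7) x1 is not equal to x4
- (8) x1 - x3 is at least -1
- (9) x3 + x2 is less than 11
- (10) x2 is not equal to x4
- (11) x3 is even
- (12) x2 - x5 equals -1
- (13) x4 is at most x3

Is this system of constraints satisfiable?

Satisfiable

Setting (x1, x2, x3, x4, x5) = (5, 5, 4, 3, 6) satisfies everything: constraint 1: x5 + x3 = 10; constraint 2: x3 - x2 = -1; constraint 3: x4 + x5 = 9, and the others follow.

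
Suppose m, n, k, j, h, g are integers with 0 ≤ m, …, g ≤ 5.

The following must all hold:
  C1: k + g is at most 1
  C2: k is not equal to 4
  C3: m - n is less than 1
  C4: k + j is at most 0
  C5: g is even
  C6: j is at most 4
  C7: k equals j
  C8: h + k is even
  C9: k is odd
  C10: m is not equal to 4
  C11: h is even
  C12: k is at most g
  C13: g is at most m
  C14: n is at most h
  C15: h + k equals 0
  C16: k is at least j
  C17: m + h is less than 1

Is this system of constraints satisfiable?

Constraint 11 makes h even and constraint 9 makes k odd, so h + k must be odd. Constraint 8 says h + k is even — contradiction.

Unsatisfiable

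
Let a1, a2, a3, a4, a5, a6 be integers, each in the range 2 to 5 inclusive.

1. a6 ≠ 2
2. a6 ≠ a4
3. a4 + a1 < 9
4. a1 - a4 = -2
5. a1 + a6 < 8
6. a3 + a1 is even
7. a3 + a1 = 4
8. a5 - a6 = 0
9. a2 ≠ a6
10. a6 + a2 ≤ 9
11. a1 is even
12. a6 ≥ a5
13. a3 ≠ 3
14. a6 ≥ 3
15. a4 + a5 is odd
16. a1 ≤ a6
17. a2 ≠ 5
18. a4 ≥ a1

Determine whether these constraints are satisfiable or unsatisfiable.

Satisfiable

Setting (a1, a2, a3, a4, a5, a6) = (2, 2, 2, 4, 5, 5) satisfies everything: constraint 3: a4 + a1 = 6; constraint 4: a1 - a4 = -2; constraint 5: a1 + a6 = 7, and the others follow.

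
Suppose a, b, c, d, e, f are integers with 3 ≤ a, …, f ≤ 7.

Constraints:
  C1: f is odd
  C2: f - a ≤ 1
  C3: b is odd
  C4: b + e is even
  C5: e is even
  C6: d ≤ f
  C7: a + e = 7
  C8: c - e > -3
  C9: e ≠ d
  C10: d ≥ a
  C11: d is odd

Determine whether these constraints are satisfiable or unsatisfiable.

Unsatisfiable

Constraint 3 makes b odd and constraint 5 makes e even, so b + e must be odd. Constraint 4 says b + e is even — contradiction.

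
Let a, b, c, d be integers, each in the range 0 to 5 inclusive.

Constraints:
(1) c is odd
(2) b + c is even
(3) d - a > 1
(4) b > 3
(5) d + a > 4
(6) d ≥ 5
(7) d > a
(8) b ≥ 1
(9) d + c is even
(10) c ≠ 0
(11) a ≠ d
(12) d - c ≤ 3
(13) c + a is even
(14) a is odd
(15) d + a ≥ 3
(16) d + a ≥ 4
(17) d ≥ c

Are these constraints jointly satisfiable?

Satisfiable

Setting (a, b, c, d) = (1, 5, 5, 5) satisfies everything: constraint 3: d - a = 4; constraint 5: d + a = 6; constraint 12: d - c = 0, and the others follow.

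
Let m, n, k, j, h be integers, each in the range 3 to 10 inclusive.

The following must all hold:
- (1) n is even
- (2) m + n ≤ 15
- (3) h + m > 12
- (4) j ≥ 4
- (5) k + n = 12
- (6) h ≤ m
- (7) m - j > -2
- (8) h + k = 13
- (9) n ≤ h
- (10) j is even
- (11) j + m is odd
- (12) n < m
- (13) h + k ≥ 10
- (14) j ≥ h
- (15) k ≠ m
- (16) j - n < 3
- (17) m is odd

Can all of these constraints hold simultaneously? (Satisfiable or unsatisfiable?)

Take m = 7, n = 6, k = 6, j = 8, h = 7. Then constraint 2: m + n = 13; constraint 3: h + m = 14; constraint 5: k + n = 12, and every other listed constraint is also met.

Satisfiable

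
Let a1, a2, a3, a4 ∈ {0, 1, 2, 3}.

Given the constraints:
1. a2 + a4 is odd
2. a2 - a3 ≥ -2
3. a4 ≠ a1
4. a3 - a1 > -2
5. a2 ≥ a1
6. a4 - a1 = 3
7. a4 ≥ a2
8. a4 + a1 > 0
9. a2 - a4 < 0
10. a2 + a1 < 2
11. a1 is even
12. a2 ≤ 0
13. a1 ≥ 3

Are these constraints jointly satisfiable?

Unsatisfiable

From constraint 13: a1 ≥ 3. From constraints 5 and 12: a1 ≤ a2 and a2 ≤ 0, so a1 ≤ 0. But 0 < 3, so no value of a1 works.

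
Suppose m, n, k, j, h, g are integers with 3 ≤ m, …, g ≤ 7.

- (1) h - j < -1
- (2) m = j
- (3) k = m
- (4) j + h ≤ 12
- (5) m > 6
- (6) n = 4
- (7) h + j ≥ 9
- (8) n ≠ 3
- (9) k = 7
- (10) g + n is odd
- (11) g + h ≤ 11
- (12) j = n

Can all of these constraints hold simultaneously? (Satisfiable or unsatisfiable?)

Constraint 9 fixes k = 7 and constraint 6 fixes n = 4. Constraints 2, 3, and 12 give k = m = j = n, so k = n. But 7 ≠ 4 — contradiction.

Unsatisfiable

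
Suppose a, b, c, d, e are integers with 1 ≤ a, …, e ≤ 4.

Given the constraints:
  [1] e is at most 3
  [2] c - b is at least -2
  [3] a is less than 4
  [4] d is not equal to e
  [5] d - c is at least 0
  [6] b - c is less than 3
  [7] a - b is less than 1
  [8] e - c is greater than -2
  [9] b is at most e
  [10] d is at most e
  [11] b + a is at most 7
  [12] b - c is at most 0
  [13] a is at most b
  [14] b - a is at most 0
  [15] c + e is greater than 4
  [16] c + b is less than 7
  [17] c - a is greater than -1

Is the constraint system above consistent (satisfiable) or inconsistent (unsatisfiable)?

Try a = 2, b = 2, c = 2, d = 2, e = 3.
Check constraint 2: c - b = 0; constraint 5: d - c = 0. The remaining constraints are straightforward to verify.

Satisfiable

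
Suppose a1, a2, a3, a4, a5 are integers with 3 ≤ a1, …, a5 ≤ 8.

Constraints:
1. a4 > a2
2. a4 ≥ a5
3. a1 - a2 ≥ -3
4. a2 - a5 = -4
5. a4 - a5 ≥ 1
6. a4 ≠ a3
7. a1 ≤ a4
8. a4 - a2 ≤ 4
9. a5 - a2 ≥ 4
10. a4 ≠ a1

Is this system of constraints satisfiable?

Unsatisfiable

Constraints 5, 8, and 9 give a5 − a2 ≥ 4, a2 − a4 ≥ -4, a4 − a5 ≥ 1.
Adding all 3 inequalities: the left sides telescope to 0, and the right sides sum to 4 + (-4) + 1 = 1. So 0 ≥ 1, which is false.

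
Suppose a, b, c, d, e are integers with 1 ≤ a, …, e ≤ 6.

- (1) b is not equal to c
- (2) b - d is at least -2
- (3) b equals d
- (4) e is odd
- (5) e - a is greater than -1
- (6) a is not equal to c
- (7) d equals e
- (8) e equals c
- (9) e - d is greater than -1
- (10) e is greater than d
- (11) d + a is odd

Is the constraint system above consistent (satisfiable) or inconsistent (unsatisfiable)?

Unsatisfiable

From constraints 3, 7, and 8, b = d = e = c, so b = c. But constraint 1 says b ≠ c. Contradiction.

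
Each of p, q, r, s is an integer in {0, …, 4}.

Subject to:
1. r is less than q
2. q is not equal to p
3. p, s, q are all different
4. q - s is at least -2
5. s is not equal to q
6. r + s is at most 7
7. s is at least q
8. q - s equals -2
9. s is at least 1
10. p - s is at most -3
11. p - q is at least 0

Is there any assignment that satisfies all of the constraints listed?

Unsatisfiable

Constraints 4, 10, and 11 give p − q ≥ 0, q − s ≥ -2, s − p ≥ 3.
Adding all 3 inequalities: the left sides telescope to 0, and the right sides sum to 0 + (-2) + 3 = 1. So 0 ≥ 1, which is false.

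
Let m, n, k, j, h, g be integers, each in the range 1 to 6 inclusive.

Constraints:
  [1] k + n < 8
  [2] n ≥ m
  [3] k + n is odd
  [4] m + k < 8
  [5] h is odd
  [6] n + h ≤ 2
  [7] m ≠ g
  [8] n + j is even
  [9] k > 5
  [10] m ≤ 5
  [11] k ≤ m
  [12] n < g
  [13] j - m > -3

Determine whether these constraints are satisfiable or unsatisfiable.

Unsatisfiable

From constraint 9: k ≥ 6. From constraints 10 and 11: k ≤ m and m ≤ 5, so k ≤ 5. But 5 < 6, so no value of k works.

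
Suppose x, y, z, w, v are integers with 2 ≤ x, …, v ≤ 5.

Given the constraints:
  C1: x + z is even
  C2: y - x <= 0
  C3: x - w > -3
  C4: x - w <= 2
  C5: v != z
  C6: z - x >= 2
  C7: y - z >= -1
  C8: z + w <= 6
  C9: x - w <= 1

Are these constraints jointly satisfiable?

Constraints 2, 6, and 7 give z − x ≥ 2, x − y ≥ 0, y − z ≥ -1.
Adding all 3 inequalities: the left sides telescope to 0, and the right sides sum to 2 + 0 + (-1) = 1. So 0 ≥ 1, which is false.

Unsatisfiable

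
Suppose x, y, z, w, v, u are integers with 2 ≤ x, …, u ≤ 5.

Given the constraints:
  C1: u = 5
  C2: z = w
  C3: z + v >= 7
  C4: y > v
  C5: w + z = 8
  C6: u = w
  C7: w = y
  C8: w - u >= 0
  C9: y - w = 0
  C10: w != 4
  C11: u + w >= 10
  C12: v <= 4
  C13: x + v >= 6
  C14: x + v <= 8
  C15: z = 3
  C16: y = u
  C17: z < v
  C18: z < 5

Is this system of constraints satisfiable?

Unsatisfiable

Constraint 15 fixes z = 3 and constraint 1 fixes u = 5. Constraints 2, 7, and 16 give z = w = y = u, so z = u. But 3 ≠ 5 — contradiction.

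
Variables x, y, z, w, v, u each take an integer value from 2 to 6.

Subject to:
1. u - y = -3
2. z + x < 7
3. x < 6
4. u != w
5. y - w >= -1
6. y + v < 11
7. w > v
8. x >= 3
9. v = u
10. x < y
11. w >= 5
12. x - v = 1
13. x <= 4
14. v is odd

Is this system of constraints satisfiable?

Try x = 4, y = 6, z = 2, w = 6, v = 3, u = 3.
Check constraint 1: u - y = -3; constraint 2: z + x = 6; constraint 5: y - w = 0. The remaining constraints are straightforward to verify.

Satisfiable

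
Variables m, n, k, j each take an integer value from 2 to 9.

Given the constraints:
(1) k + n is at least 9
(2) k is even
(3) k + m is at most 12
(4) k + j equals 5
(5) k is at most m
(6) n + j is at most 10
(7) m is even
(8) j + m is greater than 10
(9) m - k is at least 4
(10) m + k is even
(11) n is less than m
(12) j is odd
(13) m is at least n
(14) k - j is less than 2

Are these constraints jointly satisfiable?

Satisfiable

Setting (m, n, k, j) = (8, 7, 2, 3) satisfies everything: constraint 1: k + n = 9; constraint 3: k + m = 10; constraint 4: k + j = 5, and the others follow.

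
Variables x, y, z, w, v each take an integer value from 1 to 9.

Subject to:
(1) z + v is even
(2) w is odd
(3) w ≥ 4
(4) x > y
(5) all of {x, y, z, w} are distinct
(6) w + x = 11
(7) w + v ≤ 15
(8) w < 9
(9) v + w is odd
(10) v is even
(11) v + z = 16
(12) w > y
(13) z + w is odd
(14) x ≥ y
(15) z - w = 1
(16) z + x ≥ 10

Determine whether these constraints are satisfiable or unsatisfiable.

Satisfiable

One satisfying assignment is x = 4, y = 1, z = 8, w = 7, v = 8.
For the less obvious constraints — constraint 6: w + x = 11; constraint 7: w + v = 15 — and the others hold by inspection.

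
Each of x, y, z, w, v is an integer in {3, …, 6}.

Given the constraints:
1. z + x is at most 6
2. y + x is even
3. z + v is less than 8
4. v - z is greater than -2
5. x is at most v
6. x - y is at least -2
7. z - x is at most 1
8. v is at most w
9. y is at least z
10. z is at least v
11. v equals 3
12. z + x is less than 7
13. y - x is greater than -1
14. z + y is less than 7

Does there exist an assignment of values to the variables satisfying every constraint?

Try x = 3, y = 3, z = 3, w = 3, v = 3.
Check constraint 1: z + x = 6; constraint 3: z + v = 6; constraint 4: v - z = 0. The remaining constraints are straightforward to verify.

Satisfiable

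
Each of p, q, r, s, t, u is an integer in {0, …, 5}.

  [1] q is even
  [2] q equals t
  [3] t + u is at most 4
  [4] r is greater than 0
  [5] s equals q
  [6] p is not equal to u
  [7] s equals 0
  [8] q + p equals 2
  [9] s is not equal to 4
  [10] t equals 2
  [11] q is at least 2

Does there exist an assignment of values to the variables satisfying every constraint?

Constraint 7 fixes s = 0 and constraint 10 fixes t = 2. Constraints 2 and 5 give s = q = t, so s = t. But 0 ≠ 2 — contradiction.

Unsatisfiable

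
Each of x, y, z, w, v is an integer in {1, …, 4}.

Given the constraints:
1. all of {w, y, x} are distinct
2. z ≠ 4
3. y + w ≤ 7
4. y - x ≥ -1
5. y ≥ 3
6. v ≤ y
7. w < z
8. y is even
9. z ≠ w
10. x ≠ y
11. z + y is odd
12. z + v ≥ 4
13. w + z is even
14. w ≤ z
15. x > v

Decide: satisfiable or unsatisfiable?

Setting (x, y, z, w, v) = (3, 4, 3, 1, 2) satisfies everything: constraint 3: y + w = 5; constraint 4: y - x = 1; constraint 12: z + v = 5, and the others follow.

Satisfiable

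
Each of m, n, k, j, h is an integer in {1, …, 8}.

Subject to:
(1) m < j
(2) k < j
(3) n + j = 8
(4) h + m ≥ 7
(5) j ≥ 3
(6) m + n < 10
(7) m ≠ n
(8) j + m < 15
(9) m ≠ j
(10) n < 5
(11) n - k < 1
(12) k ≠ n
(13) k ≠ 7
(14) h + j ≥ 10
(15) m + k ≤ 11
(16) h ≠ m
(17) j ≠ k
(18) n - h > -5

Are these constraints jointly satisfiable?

Satisfiable

Try m = 6, n = 1, k = 3, j = 7, h = 3.
Check constraint 3: n + j = 8; constraint 4: h + m = 9. The remaining constraints are straightforward to verify.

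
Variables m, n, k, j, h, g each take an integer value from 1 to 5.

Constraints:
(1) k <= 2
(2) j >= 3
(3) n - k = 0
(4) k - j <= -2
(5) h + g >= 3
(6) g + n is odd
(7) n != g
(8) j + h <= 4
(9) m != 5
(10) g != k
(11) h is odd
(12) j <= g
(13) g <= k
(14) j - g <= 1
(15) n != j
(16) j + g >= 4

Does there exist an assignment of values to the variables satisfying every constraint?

From constraints 2 and 12: g ≥ j and j ≥ 3, so g ≥ 3. From constraints 1 and 13: g ≤ k and k ≤ 2, so g ≤ 2. But 2 < 3, so no value of g works.

Unsatisfiable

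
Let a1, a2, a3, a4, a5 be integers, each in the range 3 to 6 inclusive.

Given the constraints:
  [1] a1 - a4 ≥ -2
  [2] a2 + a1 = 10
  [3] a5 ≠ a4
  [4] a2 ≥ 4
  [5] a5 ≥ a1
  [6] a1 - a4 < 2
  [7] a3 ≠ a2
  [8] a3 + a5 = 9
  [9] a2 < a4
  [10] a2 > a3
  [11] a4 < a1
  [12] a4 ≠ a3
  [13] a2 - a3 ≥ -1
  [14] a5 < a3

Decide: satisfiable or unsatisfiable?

Unsatisfiable

Constraints 5, 9, 10, 11, and 14 give a1 ≤ a5, a5 < a3, a3 < a2, a2 < a4, a4 < a1. Chaining: a1 ≤ a5 < a3 < a2 < a4 < a1, which forces a1 < a1 — impossible.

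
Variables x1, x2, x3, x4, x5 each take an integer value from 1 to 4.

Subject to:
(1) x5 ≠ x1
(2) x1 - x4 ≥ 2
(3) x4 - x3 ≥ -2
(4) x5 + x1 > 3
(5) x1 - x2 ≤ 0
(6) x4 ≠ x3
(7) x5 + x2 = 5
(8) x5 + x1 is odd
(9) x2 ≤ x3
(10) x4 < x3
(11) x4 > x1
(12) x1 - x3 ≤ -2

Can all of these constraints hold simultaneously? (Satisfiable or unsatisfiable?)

Unsatisfiable

Constraints 2, 3, and 12 give x1 − x4 ≥ 2, x4 − x3 ≥ -2, x3 − x1 ≥ 2.
Adding all 3 inequalities: the left sides telescope to 0, and the right sides sum to 2 + (-2) + 2 = 2. So 0 ≥ 2, which is false.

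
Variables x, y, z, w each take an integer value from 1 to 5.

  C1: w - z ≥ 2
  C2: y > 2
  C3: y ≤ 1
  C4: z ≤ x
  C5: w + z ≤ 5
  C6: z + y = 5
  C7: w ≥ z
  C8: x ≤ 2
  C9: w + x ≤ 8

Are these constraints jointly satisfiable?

From constraints 4 and 8: z ≤ x ≤ 2. From constraint 3: y ≤ 1. Hence z + y ≤ 3. But constraint 6 requires z + y = 5, and 5 > 3. Contradiction.

Unsatisfiable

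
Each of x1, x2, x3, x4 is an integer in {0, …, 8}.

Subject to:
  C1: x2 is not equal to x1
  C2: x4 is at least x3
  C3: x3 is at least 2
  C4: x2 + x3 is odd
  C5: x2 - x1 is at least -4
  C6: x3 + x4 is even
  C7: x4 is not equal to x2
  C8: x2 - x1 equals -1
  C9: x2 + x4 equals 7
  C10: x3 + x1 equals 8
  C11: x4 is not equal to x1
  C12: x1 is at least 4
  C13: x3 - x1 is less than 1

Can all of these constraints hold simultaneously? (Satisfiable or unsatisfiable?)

Satisfiable

Setting (x1, x2, x3, x4) = (5, 4, 3, 3) satisfies everything: constraint 5: x2 - x1 = -1; constraint 8: x2 - x1 = -1; constraint 9: x2 + x4 = 7, and the others follow.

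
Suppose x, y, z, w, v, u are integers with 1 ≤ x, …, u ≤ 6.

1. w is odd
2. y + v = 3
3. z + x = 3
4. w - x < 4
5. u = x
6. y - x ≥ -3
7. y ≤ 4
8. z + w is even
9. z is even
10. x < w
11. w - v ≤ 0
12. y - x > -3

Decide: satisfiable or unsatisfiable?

Unsatisfiable

Constraint 9 makes z even and constraint 1 makes w odd, so z + w must be odd. Constraint 8 says z + w is even — contradiction.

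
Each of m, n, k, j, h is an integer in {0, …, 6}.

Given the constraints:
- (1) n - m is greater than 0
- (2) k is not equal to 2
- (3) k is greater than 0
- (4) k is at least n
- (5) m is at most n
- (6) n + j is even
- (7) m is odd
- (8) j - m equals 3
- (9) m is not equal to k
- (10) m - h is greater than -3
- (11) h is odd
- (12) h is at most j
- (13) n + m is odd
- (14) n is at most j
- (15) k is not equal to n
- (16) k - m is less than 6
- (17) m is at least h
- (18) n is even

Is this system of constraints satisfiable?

Satisfiable

Try m = 1, n = 4, k = 5, j = 4, h = 1.
Check constraint 1: n - m = 3; constraint 8: j - m = 3; constraint 10: m - h = 0. The remaining constraints are straightforward to verify.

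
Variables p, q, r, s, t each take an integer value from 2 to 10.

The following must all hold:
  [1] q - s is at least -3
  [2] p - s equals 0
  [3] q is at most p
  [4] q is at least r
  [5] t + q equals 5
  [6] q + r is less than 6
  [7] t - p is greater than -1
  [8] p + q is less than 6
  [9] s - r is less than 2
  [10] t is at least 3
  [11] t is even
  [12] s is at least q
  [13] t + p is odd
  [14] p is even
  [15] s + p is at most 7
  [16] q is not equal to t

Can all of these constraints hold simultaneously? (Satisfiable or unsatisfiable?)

Unsatisfiable

Constraint 11 makes t even and constraint 14 makes p even, so t + p must be even. Constraint 13 says t + p is odd — contradiction.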